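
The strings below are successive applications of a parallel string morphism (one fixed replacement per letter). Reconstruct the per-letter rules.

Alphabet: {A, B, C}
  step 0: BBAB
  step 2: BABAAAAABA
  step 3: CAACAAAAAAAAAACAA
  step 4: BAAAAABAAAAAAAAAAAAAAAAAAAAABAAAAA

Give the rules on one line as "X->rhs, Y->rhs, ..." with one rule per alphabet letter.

A->AA, B->C, C->BA

  step 3 ⇒ step 4: CAACAAAAAAAAAACAA ⇒ BA·AA·AA·BA·AA·AA·AA·AA·AA·AA·AA·AA·AA·AA·BA·AA·AA
    A ↦ AA
    C ↦ BA
  step 2 ⇒ step 3: BABAAAAABA ⇒ C·AA·C·AA·AA·AA·AA·AA·C·AA
    B ↦ C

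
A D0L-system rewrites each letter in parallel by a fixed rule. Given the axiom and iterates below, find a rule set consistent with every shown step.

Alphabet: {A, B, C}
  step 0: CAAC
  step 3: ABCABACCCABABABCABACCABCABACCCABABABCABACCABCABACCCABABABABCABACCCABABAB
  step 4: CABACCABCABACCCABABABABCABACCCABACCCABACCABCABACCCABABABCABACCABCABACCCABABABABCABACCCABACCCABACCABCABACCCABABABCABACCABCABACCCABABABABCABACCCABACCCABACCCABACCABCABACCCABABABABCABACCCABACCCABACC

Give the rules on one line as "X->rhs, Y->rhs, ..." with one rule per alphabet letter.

A->CAB, B->ACC, C->AB

  step 3 ⇒ step 4: ABCABACCCABABABCABACCABCABACCCABABABCABACCABCABACCCABABABABCABACCCABABAB ⇒ CAB·ACC·AB·CAB·ACC·CAB·AB·AB·AB·CAB·ACC·CAB·ACC·CAB·ACC·AB·CAB·ACC·CAB·AB·AB·CAB·ACC·AB·CAB·ACC·CAB·AB·AB·AB·CAB·ACC·CAB·ACC·CAB·ACC·AB·CAB·ACC·CAB·AB·AB·CAB·ACC·AB·CAB·ACC·CAB·AB·AB·AB·CAB·ACC·CAB·ACC·CAB·ACC·CAB·ACC·AB·CAB·ACC·CAB·AB·AB·AB·CAB·ACC·CAB·ACC·CAB·ACC
    A ↦ CAB
    B ↦ ACC
    C ↦ AB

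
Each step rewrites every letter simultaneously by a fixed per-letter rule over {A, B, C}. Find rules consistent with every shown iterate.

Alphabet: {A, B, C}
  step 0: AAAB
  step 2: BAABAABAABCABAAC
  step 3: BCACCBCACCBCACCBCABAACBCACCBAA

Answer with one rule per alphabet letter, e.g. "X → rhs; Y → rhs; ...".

  step 2 ⇒ step 3: BAABAABAABCABAAC ⇒ BCA·C·C·BCA·C·C·BCA·C·C·BCA·BAA·C·BCA·C·C·BAA
    A ↦ C
    B ↦ BCA
    C ↦ BAA

A->C, B->BCA, C->BAA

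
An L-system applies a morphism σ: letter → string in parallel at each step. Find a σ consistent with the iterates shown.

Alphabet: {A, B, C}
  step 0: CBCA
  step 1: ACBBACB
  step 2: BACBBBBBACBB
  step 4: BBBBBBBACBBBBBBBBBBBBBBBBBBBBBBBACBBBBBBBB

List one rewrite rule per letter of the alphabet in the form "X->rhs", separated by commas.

  step 1 ⇒ step 2: ACBBACB ⇒ B·AC·BB·BB·B·AC·BB
    A ↦ B
    B ↦ BB
    C ↦ AC

A->B, B->BB, C->AC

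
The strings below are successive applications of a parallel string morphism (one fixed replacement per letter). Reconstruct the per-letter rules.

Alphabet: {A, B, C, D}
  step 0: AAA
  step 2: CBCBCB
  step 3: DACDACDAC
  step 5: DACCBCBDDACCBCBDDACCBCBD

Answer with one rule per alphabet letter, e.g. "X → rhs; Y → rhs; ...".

  step 2 ⇒ step 3: CBCBCB ⇒ DA·C·DA·C·DA·C
    B ↦ C
    C ↦ DA
    A ↦ D  (constrained at step 0)
    D ↦ CB  (constrained at step 3)

A->D, B->C, C->DA, D->CB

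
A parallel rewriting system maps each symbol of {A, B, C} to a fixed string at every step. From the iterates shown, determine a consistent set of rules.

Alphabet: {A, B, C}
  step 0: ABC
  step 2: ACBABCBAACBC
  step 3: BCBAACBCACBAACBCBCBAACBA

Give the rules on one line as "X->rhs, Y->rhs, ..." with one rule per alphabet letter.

A->BC, B->AC, C->BA

  step 2 ⇒ step 3: ACBABCBAACBC ⇒ BC·BA·AC·BC·AC·BA·AC·BC·BC·BA·AC·BA
    A ↦ BC
    B ↦ AC
    C ↦ BA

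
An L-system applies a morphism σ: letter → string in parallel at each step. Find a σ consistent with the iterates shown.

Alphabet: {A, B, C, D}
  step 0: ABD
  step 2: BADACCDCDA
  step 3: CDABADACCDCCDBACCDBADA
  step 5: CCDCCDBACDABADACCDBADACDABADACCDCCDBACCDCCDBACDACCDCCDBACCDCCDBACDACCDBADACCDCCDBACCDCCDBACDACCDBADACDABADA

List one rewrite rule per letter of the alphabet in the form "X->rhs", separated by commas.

  step 2 ⇒ step 3: BADACCDCDA ⇒ C·DA·BA·DA·CCD·CCD·BA·CCD·BA·DA
    A ↦ DA
    B ↦ C
    C ↦ CCD
    D ↦ BA

A->DA, B->C, C->CCD, D->BA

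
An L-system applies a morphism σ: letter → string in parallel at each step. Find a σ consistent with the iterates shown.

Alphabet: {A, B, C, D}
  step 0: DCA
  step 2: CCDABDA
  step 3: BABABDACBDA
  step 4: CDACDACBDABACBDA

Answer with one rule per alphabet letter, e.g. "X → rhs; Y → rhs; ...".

  step 3 ⇒ step 4: BABABDACBDA ⇒ C·DA·C·DA·C·B·DA·BA·C·B·DA
    A ↦ DA
    B ↦ C
    C ↦ BA
    D ↦ B

A->DA, B->C, C->BA, D->B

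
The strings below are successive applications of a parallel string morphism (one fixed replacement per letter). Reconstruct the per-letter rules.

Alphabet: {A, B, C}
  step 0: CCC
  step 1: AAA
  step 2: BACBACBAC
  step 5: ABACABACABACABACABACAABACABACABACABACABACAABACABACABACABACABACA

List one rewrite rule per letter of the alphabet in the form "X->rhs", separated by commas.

  step 1 ⇒ step 2: AAA ⇒ BAC·BAC·BAC
    A ↦ BAC
    B ↦ A  (constrained at step 2)
  step 0 ⇒ step 1: CCC ⇒ A·A·A
    C ↦ A

A->BAC, B->A, C->A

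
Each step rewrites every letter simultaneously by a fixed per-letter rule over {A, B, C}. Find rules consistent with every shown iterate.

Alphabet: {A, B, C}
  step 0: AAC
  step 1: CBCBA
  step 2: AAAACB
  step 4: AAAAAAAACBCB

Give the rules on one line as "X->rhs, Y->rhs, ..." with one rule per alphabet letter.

  step 1 ⇒ step 2: CBCBA ⇒ A·A·A·A·CB
    A ↦ CB
    B ↦ A
    C ↦ A

A->CB, B->A, C->A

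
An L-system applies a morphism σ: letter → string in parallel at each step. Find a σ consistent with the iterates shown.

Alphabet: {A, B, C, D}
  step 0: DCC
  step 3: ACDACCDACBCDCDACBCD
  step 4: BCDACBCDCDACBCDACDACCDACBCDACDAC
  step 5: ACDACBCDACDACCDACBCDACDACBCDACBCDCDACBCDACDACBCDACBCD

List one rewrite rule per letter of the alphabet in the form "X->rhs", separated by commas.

A->B, B->A, C->CD, D->AC

  step 4 ⇒ step 5: BCDACBCDCDACBCDACDACCDACBCDACDAC ⇒ A·CD·AC·B·CD·A·CD·AC·CD·AC·B·CD·A·CD·AC·B·CD·AC·B·CD·CD·AC·B·CD·A·CD·AC·B·CD·AC·B·CD
    A ↦ B
    B ↦ A
    C ↦ CD
    D ↦ AC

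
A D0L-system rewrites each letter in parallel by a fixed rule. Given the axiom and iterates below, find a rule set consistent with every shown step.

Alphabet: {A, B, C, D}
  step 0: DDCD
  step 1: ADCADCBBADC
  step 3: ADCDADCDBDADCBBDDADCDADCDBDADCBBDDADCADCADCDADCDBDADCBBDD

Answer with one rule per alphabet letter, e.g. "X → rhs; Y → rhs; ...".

A->DBD, B->D, C->BB, D->ADC

  step 0 ⇒ step 1: DDCD ⇒ ADC·ADC·BB·ADC
    C ↦ BB
    D ↦ ADC
    A ↦ DBD  (constrained at step 1)
    B ↦ D  (constrained at step 1)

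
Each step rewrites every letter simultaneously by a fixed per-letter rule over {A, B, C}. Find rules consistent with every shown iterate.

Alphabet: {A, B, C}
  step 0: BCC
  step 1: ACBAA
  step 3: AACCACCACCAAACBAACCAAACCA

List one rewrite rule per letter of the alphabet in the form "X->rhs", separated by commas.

A->CCA, B->ACB, C->A

  step 0 ⇒ step 1: BCC ⇒ ACB·A·A
    B ↦ ACB
    C ↦ A
    A ↦ CCA  (constrained at step 1)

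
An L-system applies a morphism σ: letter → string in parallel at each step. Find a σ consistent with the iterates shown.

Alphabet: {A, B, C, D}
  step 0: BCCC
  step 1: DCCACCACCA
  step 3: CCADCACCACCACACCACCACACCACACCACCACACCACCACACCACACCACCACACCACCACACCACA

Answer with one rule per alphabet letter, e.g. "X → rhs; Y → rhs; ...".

A->CA, B->D, C->CCA, D->CBA

  step 0 ⇒ step 1: BCCC ⇒ D·CCA·CCA·CCA
    B ↦ D
    C ↦ CCA
    A ↦ CA  (constrained at step 1)
    D ↦ CBA  (constrained at step 1)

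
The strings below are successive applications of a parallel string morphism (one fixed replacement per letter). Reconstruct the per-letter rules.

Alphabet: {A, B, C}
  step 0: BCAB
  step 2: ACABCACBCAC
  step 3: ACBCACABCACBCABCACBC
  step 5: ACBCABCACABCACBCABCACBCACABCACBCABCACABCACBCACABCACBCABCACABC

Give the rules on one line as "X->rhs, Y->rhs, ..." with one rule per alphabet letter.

A->AC, B->A, C->BC

  step 2 ⇒ step 3: ACABCACBCAC ⇒ AC·BC·AC·A·BC·AC·BC·A·BC·AC·BC
    A ↦ AC
    B ↦ A
    C ↦ BC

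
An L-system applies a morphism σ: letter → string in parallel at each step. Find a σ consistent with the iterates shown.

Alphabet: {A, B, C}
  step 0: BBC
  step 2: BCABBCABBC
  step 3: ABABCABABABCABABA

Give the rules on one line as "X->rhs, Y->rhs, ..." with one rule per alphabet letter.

  step 2 ⇒ step 3: BCABBCABBC ⇒ AB·A·BC·AB·AB·A·BC·AB·AB·A
    A ↦ BC
    B ↦ AB
    C ↦ A

A->BC, B->AB, C->A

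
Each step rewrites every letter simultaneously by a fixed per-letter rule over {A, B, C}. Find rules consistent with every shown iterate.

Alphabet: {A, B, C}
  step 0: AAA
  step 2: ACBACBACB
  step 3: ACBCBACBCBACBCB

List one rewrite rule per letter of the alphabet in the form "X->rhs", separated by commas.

  step 2 ⇒ step 3: ACBACBACB ⇒ AC·B·CB·AC·B·CB·AC·B·CB
    A ↦ AC
    B ↦ CB
    C ↦ B

A->AC, B->CB, C->B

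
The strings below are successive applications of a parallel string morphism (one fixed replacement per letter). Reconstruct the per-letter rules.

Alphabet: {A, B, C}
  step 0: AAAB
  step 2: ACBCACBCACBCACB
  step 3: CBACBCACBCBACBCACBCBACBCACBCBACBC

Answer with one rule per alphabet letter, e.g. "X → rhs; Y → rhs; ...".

  step 2 ⇒ step 3: ACBCACBCACBCACB ⇒ CB·ACB·C·ACB·CB·ACB·C·ACB·CB·ACB·C·ACB·CB·ACB·C
    A ↦ CB
    B ↦ C
    C ↦ ACB

A->CB, B->C, C->ACB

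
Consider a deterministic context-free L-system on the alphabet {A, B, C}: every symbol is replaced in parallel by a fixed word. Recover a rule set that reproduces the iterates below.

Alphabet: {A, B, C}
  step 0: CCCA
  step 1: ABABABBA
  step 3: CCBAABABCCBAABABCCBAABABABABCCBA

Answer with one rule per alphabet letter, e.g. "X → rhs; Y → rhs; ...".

  step 0 ⇒ step 1: CCCA ⇒ AB·AB·AB·BA
    A ↦ BA
    C ↦ AB
    B ↦ CC  (constrained at step 1)

A->BA, B->CC, C->AB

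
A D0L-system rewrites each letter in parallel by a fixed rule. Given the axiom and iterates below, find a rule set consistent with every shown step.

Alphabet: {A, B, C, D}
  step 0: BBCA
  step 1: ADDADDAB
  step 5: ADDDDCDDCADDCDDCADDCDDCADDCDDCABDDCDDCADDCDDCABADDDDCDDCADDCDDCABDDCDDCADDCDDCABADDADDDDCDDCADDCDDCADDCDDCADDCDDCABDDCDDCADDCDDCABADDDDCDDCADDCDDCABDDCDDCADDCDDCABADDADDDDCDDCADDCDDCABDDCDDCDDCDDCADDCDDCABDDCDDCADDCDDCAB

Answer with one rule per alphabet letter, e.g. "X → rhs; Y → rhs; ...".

  step 0 ⇒ step 1: BBCA ⇒ ADD·ADD·A·B
    A ↦ B
    B ↦ ADD
    C ↦ A
    D ↦ DDC  (constrained at step 1)

A->B, B->ADD, C->A, D->DDC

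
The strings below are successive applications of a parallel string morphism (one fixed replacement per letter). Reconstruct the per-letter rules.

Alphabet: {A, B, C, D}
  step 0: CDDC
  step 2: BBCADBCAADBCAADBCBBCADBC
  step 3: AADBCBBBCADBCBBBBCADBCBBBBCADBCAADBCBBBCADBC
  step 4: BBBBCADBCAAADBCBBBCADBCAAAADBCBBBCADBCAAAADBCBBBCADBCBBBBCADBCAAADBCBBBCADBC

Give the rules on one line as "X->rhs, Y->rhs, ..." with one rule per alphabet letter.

A->B, B->A, C->DBC, D->BBC

  step 3 ⇒ step 4: AADBCBBBCADBCBBBBCADBCBBBBCADBCAADBCBBBCADBC ⇒ B·B·BBC·A·DBC·A·A·A·DBC·B·BBC·A·DBC·A·A·A·A·DBC·B·BBC·A·DBC·A·A·A·A·DBC·B·BBC·A·DBC·B·B·BBC·A·DBC·A·A·A·DBC·B·BBC·A·DBC
    A ↦ B
    B ↦ A
    C ↦ DBC
    D ↦ BBC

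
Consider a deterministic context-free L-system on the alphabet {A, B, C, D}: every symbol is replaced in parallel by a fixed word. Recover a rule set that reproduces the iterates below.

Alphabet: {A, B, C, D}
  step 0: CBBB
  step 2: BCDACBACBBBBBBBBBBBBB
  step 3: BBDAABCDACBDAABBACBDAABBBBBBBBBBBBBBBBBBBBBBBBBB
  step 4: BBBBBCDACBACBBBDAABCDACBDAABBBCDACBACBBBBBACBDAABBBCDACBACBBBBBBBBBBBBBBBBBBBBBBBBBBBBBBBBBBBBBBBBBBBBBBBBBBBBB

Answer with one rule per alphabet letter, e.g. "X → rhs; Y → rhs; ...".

  step 3 ⇒ step 4: BBDAABCDACBDAABBACBDAABBBBBBBBBBBBBBBBBBBBBBBBBB ⇒ BB·BB·BCD·ACB·ACB·BB·DAA·BCD·ACB·DAA·BB·BCD·ACB·ACB·BB·BB·ACB·DAA·BB·BCD·ACB·ACB·BB·BB·BB·BB·BB·BB·BB·BB·BB·BB·BB·BB·BB·BB·BB·BB·BB·BB·BB·BB·BB·BB·BB·BB·BB·BB
    A ↦ ACB
    B ↦ BB
    C ↦ DAA
    D ↦ BCD

A->ACB, B->BB, C->DAA, D->BCD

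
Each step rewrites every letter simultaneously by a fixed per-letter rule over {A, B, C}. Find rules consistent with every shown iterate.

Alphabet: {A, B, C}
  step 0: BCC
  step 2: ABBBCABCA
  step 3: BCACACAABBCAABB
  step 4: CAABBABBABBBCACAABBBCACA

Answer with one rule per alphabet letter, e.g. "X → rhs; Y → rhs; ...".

A->B, B->CA, C->AB

  step 3 ⇒ step 4: BCACACAABBCAABB ⇒ CA·AB·B·AB·B·AB·B·B·CA·CA·AB·B·B·CA·CA
    A ↦ B
    B ↦ CA
    C ↦ AB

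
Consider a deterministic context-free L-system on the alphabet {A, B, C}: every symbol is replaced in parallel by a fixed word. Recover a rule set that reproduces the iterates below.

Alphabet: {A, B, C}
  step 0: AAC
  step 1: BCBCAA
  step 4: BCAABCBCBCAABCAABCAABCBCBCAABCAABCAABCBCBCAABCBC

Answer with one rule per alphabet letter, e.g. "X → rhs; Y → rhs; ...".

A->BC, B->BC, C->AA

  step 0 ⇒ step 1: AAC ⇒ BC·BC·AA
    A ↦ BC
    C ↦ AA
    B ↦ BC  (constrained at step 1)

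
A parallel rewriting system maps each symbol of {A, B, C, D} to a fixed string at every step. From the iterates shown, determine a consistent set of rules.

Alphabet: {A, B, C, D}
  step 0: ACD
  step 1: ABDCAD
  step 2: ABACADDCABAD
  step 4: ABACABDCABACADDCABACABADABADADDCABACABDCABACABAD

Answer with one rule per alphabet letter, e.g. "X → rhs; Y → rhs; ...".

  step 1 ⇒ step 2: ABDCAD ⇒ AB·AC·AD·DC·AB·AD
    A ↦ AB
    B ↦ AC
    C ↦ DC
    D ↦ AD

A->AB, B->AC, C->DC, D->AD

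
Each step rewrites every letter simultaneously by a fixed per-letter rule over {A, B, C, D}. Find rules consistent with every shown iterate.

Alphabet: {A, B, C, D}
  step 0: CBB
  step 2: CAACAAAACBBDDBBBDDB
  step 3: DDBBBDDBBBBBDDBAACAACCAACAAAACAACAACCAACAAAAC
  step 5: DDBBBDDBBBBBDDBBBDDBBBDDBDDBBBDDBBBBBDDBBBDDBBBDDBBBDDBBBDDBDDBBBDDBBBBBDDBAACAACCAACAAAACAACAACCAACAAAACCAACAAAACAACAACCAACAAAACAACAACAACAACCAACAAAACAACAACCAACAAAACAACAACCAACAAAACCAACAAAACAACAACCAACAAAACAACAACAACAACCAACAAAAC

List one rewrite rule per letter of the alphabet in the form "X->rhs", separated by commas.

A->B, B->AAC, C->DDB, D->CAA

  step 2 ⇒ step 3: CAACAAAACBBDDBBBDDB ⇒ DDB·B·B·DDB·B·B·B·B·DDB·AAC·AAC·CAA·CAA·AAC·AAC·AAC·CAA·CAA·AAC
    A ↦ B
    B ↦ AAC
    C ↦ DDB
    D ↦ CAA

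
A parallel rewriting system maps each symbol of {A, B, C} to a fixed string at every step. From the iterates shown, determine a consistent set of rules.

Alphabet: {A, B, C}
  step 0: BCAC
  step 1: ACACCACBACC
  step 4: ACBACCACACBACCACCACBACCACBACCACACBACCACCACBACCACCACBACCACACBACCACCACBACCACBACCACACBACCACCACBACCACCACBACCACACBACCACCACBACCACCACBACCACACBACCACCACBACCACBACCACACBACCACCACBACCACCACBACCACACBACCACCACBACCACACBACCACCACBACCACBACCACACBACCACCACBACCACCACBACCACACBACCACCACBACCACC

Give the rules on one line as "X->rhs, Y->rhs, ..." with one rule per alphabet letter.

  step 0 ⇒ step 1: BCAC ⇒ AC·ACC·ACB·ACC
    A ↦ ACB
    B ↦ AC
    C ↦ ACC

A->ACB, B->AC, C->ACC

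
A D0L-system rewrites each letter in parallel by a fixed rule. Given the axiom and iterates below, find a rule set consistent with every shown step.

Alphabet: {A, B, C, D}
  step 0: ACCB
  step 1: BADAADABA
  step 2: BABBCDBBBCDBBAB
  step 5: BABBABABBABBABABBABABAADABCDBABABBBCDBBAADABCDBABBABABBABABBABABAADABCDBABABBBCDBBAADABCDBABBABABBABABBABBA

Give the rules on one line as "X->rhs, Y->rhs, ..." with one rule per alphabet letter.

  step 1 ⇒ step 2: BADAADABA ⇒ BA·B·BCD·B·B·BCD·B·BA·B
    A ↦ B
    B ↦ BA
    D ↦ BCD
  step 0 ⇒ step 1: ACCB ⇒ B·ADA·ADA·BA
    C ↦ ADA

A->B, B->BA, C->ADA, D->BCD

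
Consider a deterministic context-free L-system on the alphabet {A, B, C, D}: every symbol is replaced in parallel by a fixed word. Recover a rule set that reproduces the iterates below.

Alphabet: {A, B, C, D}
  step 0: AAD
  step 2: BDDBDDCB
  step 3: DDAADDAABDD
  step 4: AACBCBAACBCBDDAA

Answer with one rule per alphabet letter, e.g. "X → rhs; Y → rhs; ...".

  step 3 ⇒ step 4: DDAADDAABDD ⇒ A·A·CB·CB·A·A·CB·CB·DD·A·A
    A ↦ CB
    B ↦ DD
    D ↦ A
  step 2 ⇒ step 3: BDDBDDCB ⇒ DD·A·A·DD·A·A·B·DD
    C ↦ B

A->CB, B->DD, C->B, D->A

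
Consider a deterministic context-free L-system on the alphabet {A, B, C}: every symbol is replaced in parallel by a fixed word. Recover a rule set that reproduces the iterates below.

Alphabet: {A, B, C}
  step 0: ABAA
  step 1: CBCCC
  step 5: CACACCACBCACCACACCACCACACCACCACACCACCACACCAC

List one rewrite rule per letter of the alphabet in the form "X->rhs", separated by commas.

A->C, B->BC, C->AC

  step 0 ⇒ step 1: ABAA ⇒ C·BC·C·C
    A ↦ C
    B ↦ BC
    C ↦ AC  (constrained at step 1)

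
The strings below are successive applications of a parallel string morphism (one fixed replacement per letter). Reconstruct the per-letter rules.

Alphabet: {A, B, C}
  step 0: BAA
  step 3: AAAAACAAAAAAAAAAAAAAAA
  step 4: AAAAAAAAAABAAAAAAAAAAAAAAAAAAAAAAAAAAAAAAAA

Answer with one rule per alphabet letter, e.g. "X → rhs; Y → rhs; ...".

  step 3 ⇒ step 4: AAAAACAAAAAAAAAAAAAAAA ⇒ AA·AA·AA·AA·AA·B·AA·AA·AA·AA·AA·AA·AA·AA·AA·AA·AA·AA·AA·AA·AA·AA
    A ↦ AA
    C ↦ B
    B ↦ AC  (constrained at step 0)

A->AA, B->AC, C->B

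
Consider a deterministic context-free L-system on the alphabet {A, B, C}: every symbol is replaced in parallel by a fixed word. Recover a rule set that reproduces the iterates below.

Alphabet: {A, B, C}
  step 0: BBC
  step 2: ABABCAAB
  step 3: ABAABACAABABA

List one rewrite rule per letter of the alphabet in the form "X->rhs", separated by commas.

A->AB, B->A, C->CA

  step 2 ⇒ step 3: ABABCAAB ⇒ AB·A·AB·A·CA·AB·AB·A
    A ↦ AB
    B ↦ A
    C ↦ CA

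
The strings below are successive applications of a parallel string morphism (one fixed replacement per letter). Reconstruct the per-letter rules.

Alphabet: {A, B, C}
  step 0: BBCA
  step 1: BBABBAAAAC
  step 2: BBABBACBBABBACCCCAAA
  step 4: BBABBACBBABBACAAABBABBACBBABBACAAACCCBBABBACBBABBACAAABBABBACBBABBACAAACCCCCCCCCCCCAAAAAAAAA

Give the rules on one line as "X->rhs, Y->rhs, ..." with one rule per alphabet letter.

A->C, B->BBA, C->AAA

  step 1 ⇒ step 2: BBABBAAAAC ⇒ BBA·BBA·C·BBA·BBA·C·C·C·C·AAA
    A ↦ C
    B ↦ BBA
    C ↦ AAA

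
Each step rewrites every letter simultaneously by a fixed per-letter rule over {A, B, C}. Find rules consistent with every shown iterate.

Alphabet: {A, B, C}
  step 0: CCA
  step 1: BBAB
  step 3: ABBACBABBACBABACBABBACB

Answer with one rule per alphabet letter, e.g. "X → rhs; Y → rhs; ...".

  step 0 ⇒ step 1: CCA ⇒ B·B·AB
    A ↦ AB
    C ↦ B
    B ↦ ACB  (constrained at step 1)

A->AB, B->ACB, C->B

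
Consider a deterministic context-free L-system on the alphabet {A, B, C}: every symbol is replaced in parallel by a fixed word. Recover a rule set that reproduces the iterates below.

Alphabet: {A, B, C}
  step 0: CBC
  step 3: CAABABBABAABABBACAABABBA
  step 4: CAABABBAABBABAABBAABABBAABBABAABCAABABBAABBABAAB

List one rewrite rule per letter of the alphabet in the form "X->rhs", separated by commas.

A->AB, B->BA, C->CA

  step 3 ⇒ step 4: CAABABBABAABABBACAABABBA ⇒ CA·AB·AB·BA·AB·BA·BA·AB·BA·AB·AB·BA·AB·BA·BA·AB·CA·AB·AB·BA·AB·BA·BA·AB
    A ↦ AB
    B ↦ BA
    C ↦ CA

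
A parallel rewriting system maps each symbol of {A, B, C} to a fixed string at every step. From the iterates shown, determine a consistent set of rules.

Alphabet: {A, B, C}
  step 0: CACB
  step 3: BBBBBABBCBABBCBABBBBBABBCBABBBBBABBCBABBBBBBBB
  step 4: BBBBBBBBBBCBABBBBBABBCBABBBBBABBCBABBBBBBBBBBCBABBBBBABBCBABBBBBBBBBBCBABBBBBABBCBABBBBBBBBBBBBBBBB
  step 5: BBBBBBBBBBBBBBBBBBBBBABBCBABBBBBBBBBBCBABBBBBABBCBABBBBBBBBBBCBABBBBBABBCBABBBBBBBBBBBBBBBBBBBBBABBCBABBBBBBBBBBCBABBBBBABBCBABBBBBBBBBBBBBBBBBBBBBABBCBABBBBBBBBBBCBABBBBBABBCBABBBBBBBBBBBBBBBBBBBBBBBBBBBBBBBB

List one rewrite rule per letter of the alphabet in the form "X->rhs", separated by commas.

A->CBA, B->BB, C->BA

  step 4 ⇒ step 5: BBBBBBBBBBCBABBBBBABBCBABBBBBABBCBABBBBBBBBBBCBABBBBBABBCBABBBBBBBBBBCBABBBBBABBCBABBBBBBBBBBBBBBBB ⇒ BB·BB·BB·BB·BB·BB·BB·BB·BB·BB·BA·BB·CBA·BB·BB·BB·BB·BB·CBA·BB·BB·BA·BB·CBA·BB·BB·BB·BB·BB·CBA·BB·BB·BA·BB·CBA·BB·BB·BB·BB·BB·BB·BB·BB·BB·BB·BA·BB·CBA·BB·BB·BB·BB·BB·CBA·BB·BB·BA·BB·CBA·BB·BB·BB·BB·BB·BB·BB·BB·BB·BB·BA·BB·CBA·BB·BB·BB·BB·BB·CBA·BB·BB·BA·BB·CBA·BB·BB·BB·BB·BB·BB·BB·BB·BB·BB·BB·BB·BB·BB·BB·BB
    A ↦ CBA
    B ↦ BB
    C ↦ BA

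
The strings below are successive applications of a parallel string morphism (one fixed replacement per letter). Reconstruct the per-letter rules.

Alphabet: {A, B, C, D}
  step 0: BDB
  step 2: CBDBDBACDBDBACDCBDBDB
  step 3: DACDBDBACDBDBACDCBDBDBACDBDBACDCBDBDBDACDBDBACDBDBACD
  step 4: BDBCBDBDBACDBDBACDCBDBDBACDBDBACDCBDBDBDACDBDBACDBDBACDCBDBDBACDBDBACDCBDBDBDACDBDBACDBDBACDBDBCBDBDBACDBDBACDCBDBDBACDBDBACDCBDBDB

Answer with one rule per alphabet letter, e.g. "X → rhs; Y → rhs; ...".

  step 3 ⇒ step 4: DACDBDBACDBDBACDCBDBDBACDBDBACDCBDBDBDACDBDBACDBDBACD ⇒ BDB·CB·D·BDB·ACD·BDB·ACD·CB·D·BDB·ACD·BDB·ACD·CB·D·BDB·D·ACD·BDB·ACD·BDB·ACD·CB·D·BDB·ACD·BDB·ACD·CB·D·BDB·D·ACD·BDB·ACD·BDB·ACD·BDB·CB·D·BDB·ACD·BDB·ACD·CB·D·BDB·ACD·BDB·ACD·CB·D·BDB
    A ↦ CB
    B ↦ ACD
    C ↦ D
    D ↦ BDB

A->CB, B->ACD, C->D, D->BDB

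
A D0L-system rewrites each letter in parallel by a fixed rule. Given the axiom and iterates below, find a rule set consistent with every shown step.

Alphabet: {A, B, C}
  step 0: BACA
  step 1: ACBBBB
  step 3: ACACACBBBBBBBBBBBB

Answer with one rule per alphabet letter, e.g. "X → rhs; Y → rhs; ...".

A->B, B->AC, C->BB

  step 0 ⇒ step 1: BACA ⇒ AC·B·BB·B
    A ↦ B
    B ↦ AC
    C ↦ BB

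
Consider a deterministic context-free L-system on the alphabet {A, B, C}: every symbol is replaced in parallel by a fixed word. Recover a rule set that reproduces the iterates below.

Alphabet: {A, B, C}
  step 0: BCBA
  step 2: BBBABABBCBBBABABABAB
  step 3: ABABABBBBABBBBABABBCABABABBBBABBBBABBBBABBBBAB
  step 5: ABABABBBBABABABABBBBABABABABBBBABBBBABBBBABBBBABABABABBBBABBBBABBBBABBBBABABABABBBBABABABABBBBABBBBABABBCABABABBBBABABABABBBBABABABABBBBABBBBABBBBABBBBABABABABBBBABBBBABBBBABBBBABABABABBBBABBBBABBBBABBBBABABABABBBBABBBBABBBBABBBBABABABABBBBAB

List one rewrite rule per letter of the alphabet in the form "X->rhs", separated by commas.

  step 2 ⇒ step 3: BBBABABBCBBBABABABAB ⇒ AB·AB·AB·BBB·AB·BBB·AB·AB·BC·AB·AB·AB·BBB·AB·BBB·AB·BBB·AB·BBB·AB
    A ↦ BBB
    B ↦ AB
    C ↦ BC

A->BBB, B->AB, C->BC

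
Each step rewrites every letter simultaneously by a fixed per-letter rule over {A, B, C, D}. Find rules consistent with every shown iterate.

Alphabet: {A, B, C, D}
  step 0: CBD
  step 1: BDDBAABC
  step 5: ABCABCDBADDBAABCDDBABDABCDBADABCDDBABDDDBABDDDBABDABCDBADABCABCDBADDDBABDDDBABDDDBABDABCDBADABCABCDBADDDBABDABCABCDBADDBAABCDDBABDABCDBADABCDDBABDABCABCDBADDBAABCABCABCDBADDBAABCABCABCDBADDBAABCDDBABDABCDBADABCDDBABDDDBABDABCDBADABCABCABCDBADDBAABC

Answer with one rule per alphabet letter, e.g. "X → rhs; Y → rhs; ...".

  step 0 ⇒ step 1: CBD ⇒ BD·DBA·ABC
    B ↦ DBA
    C ↦ BD
    D ↦ ABC
    A ↦ D  (constrained at step 1)

A->D, B->DBA, C->BD, D->ABC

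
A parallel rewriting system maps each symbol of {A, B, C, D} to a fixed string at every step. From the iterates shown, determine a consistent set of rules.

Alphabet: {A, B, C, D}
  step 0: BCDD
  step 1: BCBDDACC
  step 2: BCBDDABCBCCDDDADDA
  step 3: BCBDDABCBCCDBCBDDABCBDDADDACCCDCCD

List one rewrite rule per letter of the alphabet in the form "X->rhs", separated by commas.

  step 2 ⇒ step 3: BCBDDABCBCCDDDADDA ⇒ BCB·DDA·BCB·C·C·D·BCB·DDA·BCB·DDA·DDA·C·C·C·D·C·C·D
    A ↦ D
    B ↦ BCB
    C ↦ DDA
    D ↦ C

A->D, B->BCB, C->DDA, D->C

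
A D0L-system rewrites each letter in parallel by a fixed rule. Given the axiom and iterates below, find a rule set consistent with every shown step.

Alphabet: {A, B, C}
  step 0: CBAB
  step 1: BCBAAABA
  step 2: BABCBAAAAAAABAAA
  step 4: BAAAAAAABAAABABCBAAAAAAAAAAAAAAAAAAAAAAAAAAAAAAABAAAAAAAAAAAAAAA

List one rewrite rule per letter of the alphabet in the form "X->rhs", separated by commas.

A->AA, B->BA, C->BC

  step 1 ⇒ step 2: BCBAAABA ⇒ BA·BC·BA·AA·AA·AA·BA·AA
    A ↦ AA
    B ↦ BA
    C ↦ BC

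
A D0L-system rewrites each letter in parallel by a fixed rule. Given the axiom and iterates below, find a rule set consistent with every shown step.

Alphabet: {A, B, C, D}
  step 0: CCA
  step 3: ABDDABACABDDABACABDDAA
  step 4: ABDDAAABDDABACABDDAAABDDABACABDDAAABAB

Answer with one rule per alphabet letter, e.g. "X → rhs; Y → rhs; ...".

A->AB, B->DD, C->AC, D->A

  step 3 ⇒ step 4: ABDDABACABDDABACABDDAA ⇒ AB·DD·A·A·AB·DD·AB·AC·AB·DD·A·A·AB·DD·AB·AC·AB·DD·A·A·AB·AB
    A ↦ AB
    B ↦ DD
    C ↦ AC
    D ↦ A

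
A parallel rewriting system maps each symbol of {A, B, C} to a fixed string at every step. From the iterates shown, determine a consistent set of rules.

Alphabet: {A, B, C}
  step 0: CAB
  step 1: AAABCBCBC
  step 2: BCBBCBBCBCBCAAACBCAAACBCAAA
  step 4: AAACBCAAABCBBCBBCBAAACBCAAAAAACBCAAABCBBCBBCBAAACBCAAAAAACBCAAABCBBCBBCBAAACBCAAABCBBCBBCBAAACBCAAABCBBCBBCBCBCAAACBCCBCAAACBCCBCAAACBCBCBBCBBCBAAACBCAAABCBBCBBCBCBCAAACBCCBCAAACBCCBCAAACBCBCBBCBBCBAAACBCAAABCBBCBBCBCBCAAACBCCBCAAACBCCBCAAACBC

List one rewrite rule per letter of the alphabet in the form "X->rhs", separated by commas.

A->BCB, B->CBC, C->AAA

  step 1 ⇒ step 2: AAABCBCBC ⇒ BCB·BCB·BCB·CBC·AAA·CBC·AAA·CBC·AAA
    A ↦ BCB
    B ↦ CBC
    C ↦ AAA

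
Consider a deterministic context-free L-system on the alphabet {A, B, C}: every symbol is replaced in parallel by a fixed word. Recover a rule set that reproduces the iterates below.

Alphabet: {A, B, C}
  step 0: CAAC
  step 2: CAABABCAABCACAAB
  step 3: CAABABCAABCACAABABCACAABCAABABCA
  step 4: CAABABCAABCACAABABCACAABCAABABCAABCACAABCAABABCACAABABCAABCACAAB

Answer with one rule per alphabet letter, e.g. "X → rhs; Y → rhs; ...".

  step 3 ⇒ step 4: CAABABCAABCACAABABCACAABCAABABCA ⇒ CA·AB·AB·CA·AB·CA·CA·AB·AB·CA·CA·AB·CA·AB·AB·CA·AB·CA·CA·AB·CA·AB·AB·CA·CA·AB·AB·CA·AB·CA·CA·AB
    A ↦ AB
    B ↦ CA
    C ↦ CA

A->AB, B->CA, C->CA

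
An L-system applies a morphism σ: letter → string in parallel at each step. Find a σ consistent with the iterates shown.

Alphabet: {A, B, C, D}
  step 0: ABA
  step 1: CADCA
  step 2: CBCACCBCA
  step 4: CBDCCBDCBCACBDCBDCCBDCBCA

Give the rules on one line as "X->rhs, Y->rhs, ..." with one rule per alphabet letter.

A->CA, B->D, C->CB, D->C

  step 1 ⇒ step 2: CADCA ⇒ CB·CA·C·CB·CA
    A ↦ CA
    C ↦ CB
    D ↦ C
  step 0 ⇒ step 1: ABA ⇒ CA·D·CA
    B ↦ D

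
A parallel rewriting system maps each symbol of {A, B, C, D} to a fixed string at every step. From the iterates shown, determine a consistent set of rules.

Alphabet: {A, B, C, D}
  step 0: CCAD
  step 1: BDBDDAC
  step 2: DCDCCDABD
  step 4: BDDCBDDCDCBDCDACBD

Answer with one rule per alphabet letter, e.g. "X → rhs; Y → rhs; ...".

A->DA, B->D, C->BD, D->C

  step 1 ⇒ step 2: BDBDDAC ⇒ D·C·D·C·C·DA·BD
    A ↦ DA
    B ↦ D
    C ↦ BD
    D ↦ C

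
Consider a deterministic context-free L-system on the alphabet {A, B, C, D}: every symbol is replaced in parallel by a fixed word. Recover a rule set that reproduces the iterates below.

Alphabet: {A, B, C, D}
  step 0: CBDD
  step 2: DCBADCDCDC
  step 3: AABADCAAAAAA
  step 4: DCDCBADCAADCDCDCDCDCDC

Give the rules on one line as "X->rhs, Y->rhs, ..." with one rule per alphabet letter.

  step 3 ⇒ step 4: AABADCAAAAAA ⇒ DC·DC·BA·DC·A·A·DC·DC·DC·DC·DC·DC
    A ↦ DC
    B ↦ BA
    C ↦ A
    D ↦ A

A->DC, B->BA, C->A, D->A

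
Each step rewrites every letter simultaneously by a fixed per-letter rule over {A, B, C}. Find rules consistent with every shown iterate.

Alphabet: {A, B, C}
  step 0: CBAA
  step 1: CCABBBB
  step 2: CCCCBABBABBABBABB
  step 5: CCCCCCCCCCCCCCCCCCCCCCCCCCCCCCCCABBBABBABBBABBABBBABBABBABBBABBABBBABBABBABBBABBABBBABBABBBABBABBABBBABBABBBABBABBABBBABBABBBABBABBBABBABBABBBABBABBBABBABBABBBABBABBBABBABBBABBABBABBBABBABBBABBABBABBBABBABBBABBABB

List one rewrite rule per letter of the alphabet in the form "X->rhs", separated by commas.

  step 1 ⇒ step 2: CCABBBB ⇒ CC·CC·B·ABB·ABB·ABB·ABB
    A ↦ B
    B ↦ ABB
    C ↦ CC

A->B, B->ABB, C->CC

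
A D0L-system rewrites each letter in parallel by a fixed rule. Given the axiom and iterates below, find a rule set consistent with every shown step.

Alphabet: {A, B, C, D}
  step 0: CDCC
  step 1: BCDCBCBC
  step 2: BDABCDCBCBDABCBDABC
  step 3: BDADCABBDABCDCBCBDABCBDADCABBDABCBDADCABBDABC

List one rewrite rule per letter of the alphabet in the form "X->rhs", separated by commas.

A->AB, B->BDA, C->BC, D->DC

  step 2 ⇒ step 3: BDABCDCBCBDABCBDABC ⇒ BDA·DC·AB·BDA·BC·DC·BC·BDA·BC·BDA·DC·AB·BDA·BC·BDA·DC·AB·BDA·BC
    A ↦ AB
    B ↦ BDA
    C ↦ BC
    D ↦ DC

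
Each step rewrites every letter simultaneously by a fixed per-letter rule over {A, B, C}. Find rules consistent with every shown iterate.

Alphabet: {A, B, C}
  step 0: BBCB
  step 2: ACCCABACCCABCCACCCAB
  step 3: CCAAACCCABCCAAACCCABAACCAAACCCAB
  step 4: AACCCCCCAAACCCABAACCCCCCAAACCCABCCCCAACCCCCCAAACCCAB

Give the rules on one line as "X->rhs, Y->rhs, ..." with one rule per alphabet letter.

  step 3 ⇒ step 4: CCAAACCCABCCAAACCCABAACCAAACCCAB ⇒ A·A·CC·CC·CC·A·A·A·CC·CAB·A·A·CC·CC·CC·A·A·A·CC·CAB·CC·CC·A·A·CC·CC·CC·A·A·A·CC·CAB
    A ↦ CC
    B ↦ CAB
    C ↦ A

A->CC, B->CAB, C->A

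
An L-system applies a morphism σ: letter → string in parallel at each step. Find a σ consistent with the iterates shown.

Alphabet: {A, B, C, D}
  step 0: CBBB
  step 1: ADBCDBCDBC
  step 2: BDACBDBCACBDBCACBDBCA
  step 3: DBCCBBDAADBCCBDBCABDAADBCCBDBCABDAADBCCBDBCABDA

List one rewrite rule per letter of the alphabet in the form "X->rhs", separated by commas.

A->BDA, B->DBC, C->A, D->CB

  step 2 ⇒ step 3: BDACBDBCACBDBCACBDBCA ⇒ DBC·CB·BDA·A·DBC·CB·DBC·A·BDA·A·DBC·CB·DBC·A·BDA·A·DBC·CB·DBC·A·BDA
    A ↦ BDA
    B ↦ DBC
    C ↦ A
    D ↦ CB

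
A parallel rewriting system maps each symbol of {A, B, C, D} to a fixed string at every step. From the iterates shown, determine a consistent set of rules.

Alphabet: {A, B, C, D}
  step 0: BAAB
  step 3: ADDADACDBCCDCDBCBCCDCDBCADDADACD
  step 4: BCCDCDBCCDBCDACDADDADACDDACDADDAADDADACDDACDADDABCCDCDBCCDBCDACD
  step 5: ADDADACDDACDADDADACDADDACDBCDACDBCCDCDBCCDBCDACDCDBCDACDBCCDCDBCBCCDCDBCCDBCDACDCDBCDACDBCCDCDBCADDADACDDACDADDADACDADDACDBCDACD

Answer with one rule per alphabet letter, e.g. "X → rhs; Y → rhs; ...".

  step 4 ⇒ step 5: BCCDCDBCCDBCDACDADDADACDDACDADDAADDADACDDACDADDABCCDCDBCCDBCDACD ⇒ AD·DA·DA·CD·DA·CD·AD·DA·DA·CD·AD·DA·CD·BC·DA·CD·BC·CD·CD·BC·CD·BC·DA·CD·CD·BC·DA·CD·BC·CD·CD·BC·BC·CD·CD·BC·CD·BC·DA·CD·CD·BC·DA·CD·BC·CD·CD·BC·AD·DA·DA·CD·DA·CD·AD·DA·DA·CD·AD·DA·CD·BC·DA·CD
    A ↦ BC
    B ↦ AD
    C ↦ DA
    D ↦ CD

A->BC, B->AD, C->DA, D->CD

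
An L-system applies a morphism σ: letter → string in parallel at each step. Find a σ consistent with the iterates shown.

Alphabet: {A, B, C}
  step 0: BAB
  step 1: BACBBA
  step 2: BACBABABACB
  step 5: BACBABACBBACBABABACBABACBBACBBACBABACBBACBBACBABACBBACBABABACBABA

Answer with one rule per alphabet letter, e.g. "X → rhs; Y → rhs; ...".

A->CB, B->BA, C->A

  step 1 ⇒ step 2: BACBBA ⇒ BA·CB·A·BA·BA·CB
    A ↦ CB
    B ↦ BA
    C ↦ A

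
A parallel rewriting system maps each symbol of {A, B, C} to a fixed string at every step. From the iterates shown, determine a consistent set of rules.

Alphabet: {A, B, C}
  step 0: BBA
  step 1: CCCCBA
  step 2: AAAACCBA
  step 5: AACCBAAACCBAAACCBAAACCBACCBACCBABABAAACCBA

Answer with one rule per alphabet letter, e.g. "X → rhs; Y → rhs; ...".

A->BA, B->CC, C->A

  step 1 ⇒ step 2: CCCCBA ⇒ A·A·A·A·CC·BA
    A ↦ BA
    B ↦ CC
    C ↦ A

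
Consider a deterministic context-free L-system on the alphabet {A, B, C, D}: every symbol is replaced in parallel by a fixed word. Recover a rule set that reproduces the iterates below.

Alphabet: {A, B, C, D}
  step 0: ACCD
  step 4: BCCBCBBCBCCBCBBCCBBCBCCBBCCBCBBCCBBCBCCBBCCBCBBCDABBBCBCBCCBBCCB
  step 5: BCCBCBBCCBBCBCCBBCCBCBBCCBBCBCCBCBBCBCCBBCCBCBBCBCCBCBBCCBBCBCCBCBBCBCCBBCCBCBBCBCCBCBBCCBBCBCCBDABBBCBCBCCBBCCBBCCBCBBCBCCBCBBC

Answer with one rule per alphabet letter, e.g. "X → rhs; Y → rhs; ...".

  step 4 ⇒ step 5: BCCBCBBCBCCBCBBCCBBCBCCBBCCBCBBCCBBCBCCBBCCBCBBCDABBBCBCBCCBBCCB ⇒ BC·CB·CB·BC·CB·BC·BC·CB·BC·CB·CB·BC·CB·BC·BC·CB·CB·BC·BC·CB·BC·CB·CB·BC·BC·CB·CB·BC·CB·BC·BC·CB·CB·BC·BC·CB·BC·CB·CB·BC·BC·CB·CB·BC·CB·BC·BC·CB·DA·BB·BC·BC·BC·CB·BC·CB·BC·CB·CB·BC·BC·CB·CB·BC
    A ↦ BB
    B ↦ BC
    C ↦ CB
    D ↦ DA

A->BB, B->BC, C->CB, D->DA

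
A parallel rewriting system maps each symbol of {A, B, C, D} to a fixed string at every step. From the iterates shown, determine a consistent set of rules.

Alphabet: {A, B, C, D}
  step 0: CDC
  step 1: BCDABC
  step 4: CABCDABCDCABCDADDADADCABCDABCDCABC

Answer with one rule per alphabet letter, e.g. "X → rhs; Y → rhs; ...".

A->D, B->CA, C->BC, D->DA

  step 0 ⇒ step 1: CDC ⇒ BC·DA·BC
    C ↦ BC
    D ↦ DA
    A ↦ D  (constrained at step 1)
    B ↦ CA  (constrained at step 1)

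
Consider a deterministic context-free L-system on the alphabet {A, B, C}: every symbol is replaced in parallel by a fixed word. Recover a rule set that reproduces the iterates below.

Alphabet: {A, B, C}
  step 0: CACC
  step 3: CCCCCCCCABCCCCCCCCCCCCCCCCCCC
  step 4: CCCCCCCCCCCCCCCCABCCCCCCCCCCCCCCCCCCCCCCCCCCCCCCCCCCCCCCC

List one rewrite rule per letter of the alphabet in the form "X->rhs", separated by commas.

  step 3 ⇒ step 4: CCCCCCCCABCCCCCCCCCCCCCCCCCCC ⇒ CC·CC·CC·CC·CC·CC·CC·CC·AB·C·CC·CC·CC·CC·CC·CC·CC·CC·CC·CC·CC·CC·CC·CC·CC·CC·CC·CC·CC
    A ↦ AB
    B ↦ C
    C ↦ CC

A->AB, B->C, C->CC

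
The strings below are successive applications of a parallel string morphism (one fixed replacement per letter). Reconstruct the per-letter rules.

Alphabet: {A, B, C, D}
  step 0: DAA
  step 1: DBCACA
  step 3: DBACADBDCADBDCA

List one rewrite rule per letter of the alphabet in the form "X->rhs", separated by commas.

A->CA, B->A, C->D, D->DB

  step 0 ⇒ step 1: DAA ⇒ DB·CA·CA
    A ↦ CA
    D ↦ DB
    B ↦ A  (constrained at step 1)
    C ↦ D  (constrained at step 1)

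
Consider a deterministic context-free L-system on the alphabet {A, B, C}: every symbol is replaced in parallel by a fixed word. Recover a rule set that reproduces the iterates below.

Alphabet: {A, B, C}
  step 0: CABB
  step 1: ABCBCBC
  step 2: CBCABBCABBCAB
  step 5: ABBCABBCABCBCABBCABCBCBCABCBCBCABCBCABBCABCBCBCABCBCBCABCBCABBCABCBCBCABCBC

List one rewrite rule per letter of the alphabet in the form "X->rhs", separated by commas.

A->C, B->BC, C->AB

  step 1 ⇒ step 2: ABCBCBC ⇒ C·BC·AB·BC·AB·BC·AB
    A ↦ C
    B ↦ BC
    C ↦ AB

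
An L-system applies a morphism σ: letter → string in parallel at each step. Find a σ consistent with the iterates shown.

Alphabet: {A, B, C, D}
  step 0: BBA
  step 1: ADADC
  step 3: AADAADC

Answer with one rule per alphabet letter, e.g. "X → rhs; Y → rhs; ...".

A->C, B->AD, C->A, D->B

  step 0 ⇒ step 1: BBA ⇒ AD·AD·C
    A ↦ C
    B ↦ AD
    C ↦ A  (constrained at step 1)
    D ↦ B  (constrained at step 1)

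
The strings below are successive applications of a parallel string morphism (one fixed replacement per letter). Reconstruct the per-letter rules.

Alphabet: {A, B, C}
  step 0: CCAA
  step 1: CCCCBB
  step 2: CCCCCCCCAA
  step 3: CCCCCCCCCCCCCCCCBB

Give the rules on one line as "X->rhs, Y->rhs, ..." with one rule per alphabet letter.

  step 2 ⇒ step 3: CCCCCCCCAA ⇒ CC·CC·CC·CC·CC·CC·CC·CC·B·B
    A ↦ B
    C ↦ CC
  step 1 ⇒ step 2: CCCCBB ⇒ CC·CC·CC·CC·A·A
    B ↦ A

A->B, B->A, C->CC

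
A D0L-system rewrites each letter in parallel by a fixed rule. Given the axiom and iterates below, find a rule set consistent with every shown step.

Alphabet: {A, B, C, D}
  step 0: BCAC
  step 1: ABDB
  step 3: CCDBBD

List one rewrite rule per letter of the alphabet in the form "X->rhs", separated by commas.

A->D, B->A, C->B, D->CC

  step 0 ⇒ step 1: BCAC ⇒ A·B·D·B
    A ↦ D
    B ↦ A
    C ↦ B
    D ↦ CC  (constrained at step 1)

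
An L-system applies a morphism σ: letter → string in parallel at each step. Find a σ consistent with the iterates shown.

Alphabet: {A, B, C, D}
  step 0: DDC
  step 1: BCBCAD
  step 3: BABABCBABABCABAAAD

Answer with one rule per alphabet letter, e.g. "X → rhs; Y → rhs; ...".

  step 0 ⇒ step 1: DDC ⇒ BC·BC·AD
    C ↦ AD
    D ↦ BC
    A ↦ BA  (constrained at step 1)
    B ↦ A  (constrained at step 1)

A->BA, B->A, C->AD, D->BC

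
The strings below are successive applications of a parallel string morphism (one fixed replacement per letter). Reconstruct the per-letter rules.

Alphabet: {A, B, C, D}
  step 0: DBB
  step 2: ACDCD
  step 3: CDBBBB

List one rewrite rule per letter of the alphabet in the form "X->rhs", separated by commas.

A->CD, B->A, C->B, D->B

  step 2 ⇒ step 3: ACDCD ⇒ CD·B·B·B·B
    A ↦ CD
    C ↦ B
    D ↦ B
    B ↦ A  (constrained at step 0)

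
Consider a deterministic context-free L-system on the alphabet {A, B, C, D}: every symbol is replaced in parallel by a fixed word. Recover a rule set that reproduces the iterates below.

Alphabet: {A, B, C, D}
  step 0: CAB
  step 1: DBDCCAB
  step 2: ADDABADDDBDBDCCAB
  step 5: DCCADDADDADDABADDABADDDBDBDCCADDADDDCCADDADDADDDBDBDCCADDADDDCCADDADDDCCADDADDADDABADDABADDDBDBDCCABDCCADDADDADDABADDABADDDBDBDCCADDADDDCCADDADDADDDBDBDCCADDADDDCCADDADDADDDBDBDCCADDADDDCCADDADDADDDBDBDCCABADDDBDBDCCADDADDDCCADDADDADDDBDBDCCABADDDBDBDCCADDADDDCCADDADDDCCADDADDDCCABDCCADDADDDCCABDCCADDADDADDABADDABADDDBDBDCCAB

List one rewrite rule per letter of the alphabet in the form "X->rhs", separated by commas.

  step 1 ⇒ step 2: DBDCCAB ⇒ ADD·AB·ADD·DB·DB·DCC·AB
    A ↦ DCC
    B ↦ AB
    C ↦ DB
    D ↦ ADD

A->DCC, B->AB, C->DB, D->ADD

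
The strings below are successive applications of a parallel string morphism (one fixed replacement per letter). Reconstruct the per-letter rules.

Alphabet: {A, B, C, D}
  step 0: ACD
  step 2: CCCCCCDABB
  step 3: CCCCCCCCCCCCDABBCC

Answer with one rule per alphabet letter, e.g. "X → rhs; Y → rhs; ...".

  step 2 ⇒ step 3: CCCCCCDABB ⇒ CC·CC·CC·CC·CC·CC·DA·BB·C·C
    A ↦ BB
    B ↦ C
    C ↦ CC
    D ↦ DA

A->BB, B->C, C->CC, D->DA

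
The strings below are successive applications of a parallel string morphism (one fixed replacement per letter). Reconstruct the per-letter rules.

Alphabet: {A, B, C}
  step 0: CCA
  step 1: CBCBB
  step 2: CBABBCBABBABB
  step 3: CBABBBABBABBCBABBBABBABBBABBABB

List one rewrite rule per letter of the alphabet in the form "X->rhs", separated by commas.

  step 2 ⇒ step 3: CBABBCBABBABB ⇒ CB·ABB·B·ABB·ABB·CB·ABB·B·ABB·ABB·B·ABB·ABB
    A ↦ B
    B ↦ ABB
    C ↦ CB

A->B, B->ABB, C->CB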